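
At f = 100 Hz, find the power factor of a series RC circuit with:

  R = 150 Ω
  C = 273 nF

Step 1 — Angular frequency: ω = 2π·f = 2π·100 = 628.3 rad/s.
Step 2 — Component impedances:
  R: Z = R = 150 Ω
  C: Z = 1/(jωC) = -j/(ω·C) = 0 - j5830 Ω
Step 3 — Series combination: Z_total = R + C = 150 - j5830 Ω = 5832∠-88.5° Ω.
Step 4 — Power factor: PF = cos(φ) = Re(Z)/|Z| = 150/5832 = 0.02572.
Step 5 — Type: Im(Z) = -5830 ⇒ leading (phase φ = -88.5°).

PF = 0.02572 (leading, φ = -88.5°)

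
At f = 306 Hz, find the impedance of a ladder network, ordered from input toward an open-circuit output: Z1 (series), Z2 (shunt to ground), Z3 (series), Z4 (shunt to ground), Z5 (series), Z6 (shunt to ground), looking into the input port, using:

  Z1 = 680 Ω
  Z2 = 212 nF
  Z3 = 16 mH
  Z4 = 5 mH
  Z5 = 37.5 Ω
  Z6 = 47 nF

Step 1 — Angular frequency: ω = 2π·f = 2π·306 = 1923 rad/s.
Step 2 — Component impedances:
  Z1: Z = R = 680 Ω
  Z2: Z = 1/(jωC) = -j/(ω·C) = 0 - j2453 Ω
  Z3: Z = jωL = j·1923·0.016 = 0 + j30.76 Ω
  Z4: Z = jωL = j·1923·0.005 = 0 + j9.613 Ω
  Z5: Z = R = 37.5 Ω
  Z6: Z = 1/(jωC) = -j/(ω·C) = 0 - j1.107e+04 Ω
Step 3 — Ladder network (open output): work backward from the far end, alternating series and parallel combinations. Z_in = 680 + j41.06 Ω = 681.2∠3.5° Ω.

Z = 680 + j41.06 Ω = 681.2∠3.5° Ω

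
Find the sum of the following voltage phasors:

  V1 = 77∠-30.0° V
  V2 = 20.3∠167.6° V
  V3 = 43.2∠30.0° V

Step 1 — Convert each phasor to rectangular form:
  V1 = 77·(cos(-30.0°) + j·sin(-30.0°)) = 66.68 - j38.5 V
  V2 = 20.3·(cos(167.6°) + j·sin(167.6°)) = -19.83 + j4.359 V
  V3 = 43.2·(cos(30.0°) + j·sin(30.0°)) = 37.41 + j21.6 V
Step 2 — Sum components: V_total = 84.27 - j12.54 V.
Step 3 — Convert to polar: |V_total| = 85.2 V, ∠V_total = -8.5°.

V_total = 85.2∠-8.5° V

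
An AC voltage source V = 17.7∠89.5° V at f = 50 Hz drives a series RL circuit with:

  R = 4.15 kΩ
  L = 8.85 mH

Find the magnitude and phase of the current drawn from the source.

Step 1 — Angular frequency: ω = 2π·f = 2π·50 = 314.2 rad/s.
Step 2 — Component impedances:
  R: Z = R = 4150 Ω
  L: Z = jωL = j·314.2·0.00885 = 0 + j2.78 Ω
Step 3 — Series combination: Z_total = R + L = 4150 + j2.78 Ω = 4150∠0.0° Ω.
Step 4 — Source phasor: V = 17.7∠89.5° V = 0.1545 + j17.7 V.
Step 5 — Ohm's law: I = V / Z_total = (0.1545 + j17.7) / (4150 + j2.78) = 4.008e-05 + j0.004265 A.
Step 6 — Convert to polar: |I| = 0.004265 A, ∠I = 89.5°.

I = 0.004265∠89.5° A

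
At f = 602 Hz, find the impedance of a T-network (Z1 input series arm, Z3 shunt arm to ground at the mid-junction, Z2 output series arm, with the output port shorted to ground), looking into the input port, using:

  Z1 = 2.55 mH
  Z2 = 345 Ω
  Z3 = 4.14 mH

Step 1 — Angular frequency: ω = 2π·f = 2π·602 = 3782 rad/s.
Step 2 — Component impedances:
  Z1: Z = jωL = j·3782·0.00255 = 0 + j9.645 Ω
  Z2: Z = R = 345 Ω
  Z3: Z = jωL = j·3782·0.00414 = 0 + j15.66 Ω
Step 3 — With the output port shorted to ground, the output series arm Z2 runs from the junction to ground; the shunt arm Z3 also runs from the junction to ground. They appear in parallel: Z3 || Z2 = 0.7093 + j15.63 Ω.
Step 4 — Series with input arm Z1: Z_in = Z1 + (Z3 || Z2) = 0.7093 + j25.27 Ω = 25.28∠88.4° Ω.

Z = 0.7093 + j25.27 Ω = 25.28∠88.4° Ω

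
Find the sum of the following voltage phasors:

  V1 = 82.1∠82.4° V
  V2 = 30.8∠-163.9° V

Step 1 — Convert each phasor to rectangular form:
  V1 = 82.1·(cos(82.4°) + j·sin(82.4°)) = 10.86 + j81.38 V
  V2 = 30.8·(cos(-163.9°) + j·sin(-163.9°)) = -29.59 - j8.541 V
Step 2 — Sum components: V_total = -18.73 + j72.84 V.
Step 3 — Convert to polar: |V_total| = 75.21 V, ∠V_total = 104.4°.

V_total = 75.21∠104.4° V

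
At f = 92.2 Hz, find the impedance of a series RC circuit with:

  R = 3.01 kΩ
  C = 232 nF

Step 1 — Angular frequency: ω = 2π·f = 2π·92.2 = 579.3 rad/s.
Step 2 — Component impedances:
  R: Z = R = 3010 Ω
  C: Z = 1/(jωC) = -j/(ω·C) = 0 - j7440 Ω
Step 3 — Series combination: Z_total = R + C = 3010 - j7440 Ω = 8026∠-68.0° Ω.

Z = 3010 - j7440 Ω = 8026∠-68.0° Ω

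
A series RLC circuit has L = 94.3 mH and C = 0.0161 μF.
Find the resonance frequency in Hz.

Step 1 — Resonance condition Im(Z)=0 gives ω₀ = 1/√(LC).
Step 2 — ω₀ = 1/√(0.0943·1.61e-08) = 2.566e+04 rad/s.
Step 3 — f₀ = ω₀/(2π) = 4085 Hz.

f₀ = 4085 Hz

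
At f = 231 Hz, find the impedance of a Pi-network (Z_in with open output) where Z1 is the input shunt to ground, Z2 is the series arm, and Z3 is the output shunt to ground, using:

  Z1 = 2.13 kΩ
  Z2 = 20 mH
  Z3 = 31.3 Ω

Step 1 — Angular frequency: ω = 2π·f = 2π·231 = 1451 rad/s.
Step 2 — Component impedances:
  Z1: Z = R = 2130 Ω
  Z2: Z = jωL = j·1451·0.02 = 0 + j29.03 Ω
  Z3: Z = R = 31.3 Ω
Step 3 — With open output, the series arm Z2 and the output shunt Z3 appear in series to ground: Z2 + Z3 = 31.3 + j29.03 Ω.
Step 4 — Parallel with input shunt Z1: Z_in = Z1 || (Z2 + Z3) = 31.23 + j28.19 Ω = 42.07∠42.1° Ω.

Z = 31.23 + j28.19 Ω = 42.07∠42.1° Ω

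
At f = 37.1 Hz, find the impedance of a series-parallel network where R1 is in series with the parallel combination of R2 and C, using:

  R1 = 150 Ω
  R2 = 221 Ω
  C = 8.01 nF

Step 1 — Angular frequency: ω = 2π·f = 2π·37.1 = 233.1 rad/s.
Step 2 — Component impedances:
  R1: Z = R = 150 Ω
  R2: Z = R = 221 Ω
  C: Z = 1/(jωC) = -j/(ω·C) = 0 - j5.356e+05 Ω
Step 3 — Parallel branch: R2 || C = 1/(1/R2 + 1/C) = 221 - j0.09119 Ω.
Step 4 — Series with R1: Z_total = R1 + (R2 || C) = 371 - j0.09119 Ω = 371∠-0.0° Ω.

Z = 371 - j0.09119 Ω = 371∠-0.0° Ω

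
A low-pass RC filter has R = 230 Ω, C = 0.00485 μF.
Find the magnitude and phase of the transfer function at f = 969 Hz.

Step 1 — Angular frequency: ω = 2π·969 = 6088 rad/s.
Step 2 — Transfer function: H(jω) = 1/(1 + jωRC).
Step 3 — Denominator: 1 + jωRC = 1 + j·6088·230·4.85e-09 = 1 + j0.006792.
Step 4 — H = 1 - j0.006791.
Step 5 — Magnitude: |H| = 1 (-0.0 dB); phase: φ = -0.4°.

|H| = 1 (-0.0 dB), φ = -0.4°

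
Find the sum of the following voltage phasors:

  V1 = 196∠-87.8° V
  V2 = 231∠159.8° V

Step 1 — Convert each phasor to rectangular form:
  V1 = 196·(cos(-87.8°) + j·sin(-87.8°)) = 7.524 - j195.9 V
  V2 = 231·(cos(159.8°) + j·sin(159.8°)) = -216.8 + j79.76 V
Step 2 — Sum components: V_total = -209.3 - j116.1 V.
Step 3 — Convert to polar: |V_total| = 239.3 V, ∠V_total = -151.0°.

V_total = 239.3∠-151.0° V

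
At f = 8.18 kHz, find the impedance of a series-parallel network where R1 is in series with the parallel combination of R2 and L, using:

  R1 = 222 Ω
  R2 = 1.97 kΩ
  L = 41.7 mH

Step 1 — Angular frequency: ω = 2π·f = 2π·8180 = 5.14e+04 rad/s.
Step 2 — Component impedances:
  R1: Z = R = 222 Ω
  R2: Z = R = 1970 Ω
  L: Z = jωL = j·5.14e+04·0.0417 = 0 + j2143 Ω
Step 3 — Parallel branch: R2 || L = 1/(1/R2 + 1/L) = 1068 + j981.5 Ω.
Step 4 — Series with R1: Z_total = R1 + (R2 || L) = 1290 + j981.5 Ω = 1621∠37.3° Ω.

Z = 1290 + j981.5 Ω = 1621∠37.3° Ω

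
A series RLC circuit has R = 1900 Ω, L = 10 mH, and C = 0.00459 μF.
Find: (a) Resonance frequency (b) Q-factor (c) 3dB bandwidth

Step 1 — Resonance: ω₀ = 1/√(LC) = 1/√(0.01·4.59e-09) = 1.476e+05 rad/s.
Step 2 — f₀ = ω₀/(2π) = 2.349e+04 Hz.
Step 3 — Series Q: Q = ω₀L/R = 1.476e+05·0.01/1900 = 0.7769.
Step 4 — Bandwidth: Δω = ω₀/Q = 1.9e+05 rad/s; BW = Δω/(2π) = 3.024e+04 Hz.

(a) f₀ = 2.349e+04 Hz  (b) Q = 0.7769  (c) BW = 3.024e+04 Hz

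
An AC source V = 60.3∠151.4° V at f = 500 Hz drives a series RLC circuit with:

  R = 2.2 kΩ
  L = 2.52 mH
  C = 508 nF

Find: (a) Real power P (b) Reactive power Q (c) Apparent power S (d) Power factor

Step 1 — Angular frequency: ω = 2π·f = 2π·500 = 3142 rad/s.
Step 2 — Component impedances:
  R: Z = R = 2200 Ω
  L: Z = jωL = j·3142·0.00252 = 0 + j7.917 Ω
  C: Z = 1/(jωC) = -j/(ω·C) = 0 - j626.6 Ω
Step 3 — Series combination: Z_total = R + L + C = 2200 - j618.7 Ω = 2285∠-15.7° Ω.
Step 4 — Source phasor: V = 60.3∠151.4° V = -52.94 + j28.87 V.
Step 5 — Current: I = V / Z = -0.02572 + j0.005887 A = 0.02639∠167.1° A.
Step 6 — Complex power: S = V·I* = 1.532 - j0.4307 VA.
Step 7 — Real power: P = Re(S) = 1.532 W.
Step 8 — Reactive power: Q = Im(S) = -0.4307 VAR.
Step 9 — Apparent power: |S| = 1.591 VA.
Step 10 — Power factor: PF = P/|S| = 0.9627 (leading).

(a) P = 1.532 W  (b) Q = -0.4307 VAR  (c) S = 1.591 VA  (d) PF = 0.9627 (leading)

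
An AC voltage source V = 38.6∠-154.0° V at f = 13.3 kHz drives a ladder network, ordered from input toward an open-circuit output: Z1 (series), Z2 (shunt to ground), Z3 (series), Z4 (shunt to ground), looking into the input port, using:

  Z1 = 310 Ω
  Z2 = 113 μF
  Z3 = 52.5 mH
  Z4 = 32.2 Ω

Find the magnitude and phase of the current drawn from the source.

Step 1 — Angular frequency: ω = 2π·f = 2π·1.33e+04 = 8.357e+04 rad/s.
Step 2 — Component impedances:
  Z1: Z = R = 310 Ω
  Z2: Z = 1/(jωC) = -j/(ω·C) = 0 - j0.1059 Ω
  Z3: Z = jωL = j·8.357e+04·0.0525 = 0 + j4387 Ω
  Z4: Z = R = 32.2 Ω
Step 3 — Ladder network (open output): work backward from the far end, alternating series and parallel combinations. Z_in = 310 - j0.1059 Ω = 310∠-0.0° Ω.
Step 4 — Source phasor: V = 38.6∠-154.0° V = -34.69 - j16.92 V.
Step 5 — Ohm's law: I = V / Z_total = (-34.69 - j16.92) / (310 - j0.1059) = -0.1119 - j0.05462 A.
Step 6 — Convert to polar: |I| = 0.1245 A, ∠I = -154.0°.

I = 0.1245∠-154.0° A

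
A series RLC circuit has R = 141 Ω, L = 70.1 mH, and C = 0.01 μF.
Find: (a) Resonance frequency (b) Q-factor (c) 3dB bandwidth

Step 1 — Resonance: ω₀ = 1/√(LC) = 1/√(0.0701·1e-08) = 3.777e+04 rad/s.
Step 2 — f₀ = ω₀/(2π) = 6011 Hz.
Step 3 — Series Q: Q = ω₀L/R = 3.777e+04·0.0701/141 = 18.78.
Step 4 — Bandwidth: Δω = ω₀/Q = 2011 rad/s; BW = Δω/(2π) = 320.1 Hz.

(a) f₀ = 6011 Hz  (b) Q = 18.78  (c) BW = 320.1 Hz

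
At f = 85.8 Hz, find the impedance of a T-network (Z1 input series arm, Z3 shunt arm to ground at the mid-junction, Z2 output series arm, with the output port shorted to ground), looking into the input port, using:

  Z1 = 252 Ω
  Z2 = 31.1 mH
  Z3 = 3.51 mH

Step 1 — Angular frequency: ω = 2π·f = 2π·85.8 = 539.1 rad/s.
Step 2 — Component impedances:
  Z1: Z = R = 252 Ω
  Z2: Z = jωL = j·539.1·0.0311 = 0 + j16.77 Ω
  Z3: Z = jωL = j·539.1·0.00351 = 0 + j1.892 Ω
Step 3 — With the output port shorted to ground, the output series arm Z2 runs from the junction to ground; the shunt arm Z3 also runs from the junction to ground. They appear in parallel: Z3 || Z2 = 0 + j1.7 Ω.
Step 4 — Series with input arm Z1: Z_in = Z1 + (Z3 || Z2) = 252 + j1.7 Ω = 252∠0.4° Ω.

Z = 252 + j1.7 Ω = 252∠0.4° Ω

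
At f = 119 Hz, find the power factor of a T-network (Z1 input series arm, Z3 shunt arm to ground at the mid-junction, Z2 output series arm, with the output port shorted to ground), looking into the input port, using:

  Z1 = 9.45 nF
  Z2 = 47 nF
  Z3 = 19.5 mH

Step 1 — Angular frequency: ω = 2π·f = 2π·119 = 747.7 rad/s.
Step 2 — Component impedances:
  Z1: Z = 1/(jωC) = -j/(ω·C) = 0 - j1.415e+05 Ω
  Z2: Z = 1/(jωC) = -j/(ω·C) = 0 - j2.846e+04 Ω
  Z3: Z = jωL = j·747.7·0.0195 = 0 + j14.58 Ω
Step 3 — With the output port shorted to ground, the output series arm Z2 runs from the junction to ground; the shunt arm Z3 also runs from the junction to ground. They appear in parallel: Z3 || Z2 = 0 + j14.59 Ω.
Step 4 — Series with input arm Z1: Z_in = Z1 + (Z3 || Z2) = 0 - j1.415e+05 Ω = 1.415e+05∠-90.0° Ω.
Step 5 — Power factor: PF = cos(φ) = Re(Z)/|Z| = 0/1.415e+05 = 0.
Step 6 — Type: Im(Z) = -1.415e+05 ⇒ leading (phase φ = -90.0°).

PF = 0 (leading, φ = -90.0°)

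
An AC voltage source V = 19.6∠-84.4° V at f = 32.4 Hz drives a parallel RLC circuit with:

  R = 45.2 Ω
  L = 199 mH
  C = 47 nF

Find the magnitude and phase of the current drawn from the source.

Step 1 — Angular frequency: ω = 2π·f = 2π·32.4 = 203.6 rad/s.
Step 2 — Component impedances:
  R: Z = R = 45.2 Ω
  L: Z = jωL = j·203.6·0.199 = 0 + j40.51 Ω
  C: Z = 1/(jωC) = -j/(ω·C) = 0 - j1.045e+05 Ω
Step 3 — Parallel combination: 1/Z_total = 1/R + 1/L + 1/C; Z_total = 20.14 + j22.47 Ω = 30.17∠48.1° Ω.
Step 4 — Source phasor: V = 19.6∠-84.4° V = 1.913 - j19.51 V.
Step 5 — Ohm's law: I = V / Z_total = (1.913 - j19.51) / (20.14 + j22.47) = -0.439 - j0.4788 A.
Step 6 — Convert to polar: |I| = 0.6496 A, ∠I = -132.5°.

I = 0.6496∠-132.5° A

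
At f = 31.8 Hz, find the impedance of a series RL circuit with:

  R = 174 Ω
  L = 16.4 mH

Step 1 — Angular frequency: ω = 2π·f = 2π·31.8 = 199.8 rad/s.
Step 2 — Component impedances:
  R: Z = R = 174 Ω
  L: Z = jωL = j·199.8·0.0164 = 0 + j3.277 Ω
Step 3 — Series combination: Z_total = R + L = 174 + j3.277 Ω = 174∠1.1° Ω.

Z = 174 + j3.277 Ω = 174∠1.1° Ω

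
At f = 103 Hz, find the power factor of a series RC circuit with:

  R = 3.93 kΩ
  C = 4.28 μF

Step 1 — Angular frequency: ω = 2π·f = 2π·103 = 647.2 rad/s.
Step 2 — Component impedances:
  R: Z = R = 3930 Ω
  C: Z = 1/(jωC) = -j/(ω·C) = 0 - j361 Ω
Step 3 — Series combination: Z_total = R + C = 3930 - j361 Ω = 3947∠-5.2° Ω.
Step 4 — Power factor: PF = cos(φ) = Re(Z)/|Z| = 3930/3946.5 = 0.9958.
Step 5 — Type: Im(Z) = -361 ⇒ leading (phase φ = -5.2°).

PF = 0.9958 (leading, φ = -5.2°)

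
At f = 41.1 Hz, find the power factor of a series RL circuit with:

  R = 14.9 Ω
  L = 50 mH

Step 1 — Angular frequency: ω = 2π·f = 2π·41.1 = 258.2 rad/s.
Step 2 — Component impedances:
  R: Z = R = 14.9 Ω
  L: Z = jωL = j·258.2·0.05 = 0 + j12.91 Ω
Step 3 — Series combination: Z_total = R + L = 14.9 + j12.91 Ω = 19.72∠40.9° Ω.
Step 4 — Power factor: PF = cos(φ) = Re(Z)/|Z| = 14.9/19.716 = 0.7557.
Step 5 — Type: Im(Z) = 12.91 ⇒ lagging (phase φ = 40.9°).

PF = 0.7557 (lagging, φ = 40.9°)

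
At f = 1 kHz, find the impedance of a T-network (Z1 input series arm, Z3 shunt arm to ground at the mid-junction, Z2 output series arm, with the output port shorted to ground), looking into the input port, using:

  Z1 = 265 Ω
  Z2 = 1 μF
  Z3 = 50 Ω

Step 1 — Angular frequency: ω = 2π·f = 2π·1000 = 6283 rad/s.
Step 2 — Component impedances:
  Z1: Z = R = 265 Ω
  Z2: Z = 1/(jωC) = -j/(ω·C) = 0 - j159.2 Ω
  Z3: Z = R = 50 Ω
Step 3 — With the output port shorted to ground, the output series arm Z2 runs from the junction to ground; the shunt arm Z3 also runs from the junction to ground. They appear in parallel: Z3 || Z2 = 45.51 - j14.3 Ω.
Step 4 — Series with input arm Z1: Z_in = Z1 + (Z3 || Z2) = 310.5 - j14.3 Ω = 310.8∠-2.6° Ω.

Z = 310.5 - j14.3 Ω = 310.8∠-2.6° Ω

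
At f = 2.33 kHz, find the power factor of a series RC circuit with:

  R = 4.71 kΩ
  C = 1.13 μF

Step 1 — Angular frequency: ω = 2π·f = 2π·2330 = 1.464e+04 rad/s.
Step 2 — Component impedances:
  R: Z = R = 4710 Ω
  C: Z = 1/(jωC) = -j/(ω·C) = 0 - j60.45 Ω
Step 3 — Series combination: Z_total = R + C = 4710 - j60.45 Ω = 4710∠-0.7° Ω.
Step 4 — Power factor: PF = cos(φ) = Re(Z)/|Z| = 4710/4710.4 = 0.9999.
Step 5 — Type: Im(Z) = -60.45 ⇒ leading (phase φ = -0.7°).

PF = 0.9999 (leading, φ = -0.7°)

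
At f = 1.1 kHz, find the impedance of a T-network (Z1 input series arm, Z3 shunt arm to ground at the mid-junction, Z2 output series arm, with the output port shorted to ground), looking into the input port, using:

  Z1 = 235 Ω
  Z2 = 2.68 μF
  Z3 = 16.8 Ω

Step 1 — Angular frequency: ω = 2π·f = 2π·1100 = 6912 rad/s.
Step 2 — Component impedances:
  Z1: Z = R = 235 Ω
  Z2: Z = 1/(jωC) = -j/(ω·C) = 0 - j53.99 Ω
  Z3: Z = R = 16.8 Ω
Step 3 — With the output port shorted to ground, the output series arm Z2 runs from the junction to ground; the shunt arm Z3 also runs from the junction to ground. They appear in parallel: Z3 || Z2 = 15.32 - j4.766 Ω.
Step 4 — Series with input arm Z1: Z_in = Z1 + (Z3 || Z2) = 250.3 - j4.766 Ω = 250.4∠-1.1° Ω.

Z = 250.3 - j4.766 Ω = 250.4∠-1.1° Ω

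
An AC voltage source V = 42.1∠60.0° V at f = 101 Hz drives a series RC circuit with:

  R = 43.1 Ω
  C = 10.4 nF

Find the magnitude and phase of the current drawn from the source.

Step 1 — Angular frequency: ω = 2π·f = 2π·101 = 634.6 rad/s.
Step 2 — Component impedances:
  R: Z = R = 43.1 Ω
  C: Z = 1/(jωC) = -j/(ω·C) = 0 - j1.515e+05 Ω
Step 3 — Series combination: Z_total = R + C = 43.1 - j1.515e+05 Ω = 1.515e+05∠-90.0° Ω.
Step 4 — Source phasor: V = 42.1∠60.0° V = 21.05 + j36.46 V.
Step 5 — Ohm's law: I = V / Z_total = (21.05 + j36.46) / (43.1 - j1.515e+05) = -0.0002406 + j0.000139 A.
Step 6 — Convert to polar: |I| = 0.0002779 A, ∠I = 150.0°.

I = 0.0002779∠150.0° A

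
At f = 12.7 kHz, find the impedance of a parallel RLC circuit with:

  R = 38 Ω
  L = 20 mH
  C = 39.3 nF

Step 1 — Angular frequency: ω = 2π·f = 2π·1.27e+04 = 7.98e+04 rad/s.
Step 2 — Component impedances:
  R: Z = R = 38 Ω
  L: Z = jωL = j·7.98e+04·0.02 = 0 + j1596 Ω
  C: Z = 1/(jωC) = -j/(ω·C) = 0 - j318.9 Ω
Step 3 — Parallel combination: 1/Z_total = 1/R + 1/L + 1/C; Z_total = 37.66 - j3.591 Ω = 37.83∠-5.4° Ω.

Z = 37.66 - j3.591 Ω = 37.83∠-5.4° Ω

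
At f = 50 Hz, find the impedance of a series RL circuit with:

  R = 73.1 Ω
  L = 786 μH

Step 1 — Angular frequency: ω = 2π·f = 2π·50 = 314.2 rad/s.
Step 2 — Component impedances:
  R: Z = R = 73.1 Ω
  L: Z = jωL = j·314.2·0.000786 = 0 + j0.2469 Ω
Step 3 — Series combination: Z_total = R + L = 73.1 + j0.2469 Ω = 73.1∠0.2° Ω.

Z = 73.1 + j0.2469 Ω = 73.1∠0.2° Ω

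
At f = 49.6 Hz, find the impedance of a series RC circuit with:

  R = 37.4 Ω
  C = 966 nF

Step 1 — Angular frequency: ω = 2π·f = 2π·49.6 = 311.6 rad/s.
Step 2 — Component impedances:
  R: Z = R = 37.4 Ω
  C: Z = 1/(jωC) = -j/(ω·C) = 0 - j3322 Ω
Step 3 — Series combination: Z_total = R + C = 37.4 - j3322 Ω = 3322∠-89.4° Ω.

Z = 37.4 - j3322 Ω = 3322∠-89.4° Ω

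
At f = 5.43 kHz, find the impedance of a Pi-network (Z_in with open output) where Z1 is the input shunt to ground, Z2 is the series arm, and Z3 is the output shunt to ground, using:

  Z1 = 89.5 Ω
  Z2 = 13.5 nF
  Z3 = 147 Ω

Step 1 — Angular frequency: ω = 2π·f = 2π·5430 = 3.412e+04 rad/s.
Step 2 — Component impedances:
  Z1: Z = R = 89.5 Ω
  Z2: Z = 1/(jωC) = -j/(ω·C) = 0 - j2171 Ω
  Z3: Z = R = 147 Ω
Step 3 — With open output, the series arm Z2 and the output shunt Z3 appear in series to ground: Z2 + Z3 = 147 - j2171 Ω.
Step 4 — Parallel with input shunt Z1: Z_in = Z1 || (Z2 + Z3) = 89.1 - j3.646 Ω = 89.18∠-2.3° Ω.

Z = 89.1 - j3.646 Ω = 89.18∠-2.3° Ω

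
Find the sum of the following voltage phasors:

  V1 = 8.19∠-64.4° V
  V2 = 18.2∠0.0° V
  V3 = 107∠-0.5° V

Step 1 — Convert each phasor to rectangular form:
  V1 = 8.19·(cos(-64.4°) + j·sin(-64.4°)) = 3.539 - j7.386 V
  V2 = 18.2·(cos(0.0°) + j·sin(0.0°)) = 18.2 V
  V3 = 107·(cos(-0.5°) + j·sin(-0.5°)) = 107 - j0.9337 V
Step 2 — Sum components: V_total = 128.7 - j8.32 V.
Step 3 — Convert to polar: |V_total| = 129 V, ∠V_total = -3.7°.

V_total = 129∠-3.7° V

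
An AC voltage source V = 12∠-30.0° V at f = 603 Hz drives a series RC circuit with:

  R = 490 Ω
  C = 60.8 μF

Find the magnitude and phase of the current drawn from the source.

Step 1 — Angular frequency: ω = 2π·f = 2π·603 = 3789 rad/s.
Step 2 — Component impedances:
  R: Z = R = 490 Ω
  C: Z = 1/(jωC) = -j/(ω·C) = 0 - j4.341 Ω
Step 3 — Series combination: Z_total = R + C = 490 - j4.341 Ω = 490∠-0.5° Ω.
Step 4 — Source phasor: V = 12∠-30.0° V = 10.39 - j6 V.
Step 5 — Ohm's law: I = V / Z_total = (10.39 - j6) / (490 - j4.341) = 0.02132 - j0.01206 A.
Step 6 — Convert to polar: |I| = 0.02449 A, ∠I = -29.5°.

I = 0.02449∠-29.5° A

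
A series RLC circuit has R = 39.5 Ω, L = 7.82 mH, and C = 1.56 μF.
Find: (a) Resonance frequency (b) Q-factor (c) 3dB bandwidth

Step 1 — Resonance: ω₀ = 1/√(LC) = 1/√(0.00782·1.56e-06) = 9054 rad/s.
Step 2 — f₀ = ω₀/(2π) = 1441 Hz.
Step 3 — Series Q: Q = ω₀L/R = 9054·0.00782/39.5 = 1.792.
Step 4 — Bandwidth: Δω = ω₀/Q = 5051 rad/s; BW = Δω/(2π) = 803.9 Hz.

(a) f₀ = 1441 Hz  (b) Q = 1.792  (c) BW = 803.9 Hz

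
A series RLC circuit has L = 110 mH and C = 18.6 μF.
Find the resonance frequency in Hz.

Step 1 — Resonance condition Im(Z)=0 gives ω₀ = 1/√(LC).
Step 2 — ω₀ = 1/√(0.11·1.86e-05) = 699.1 rad/s.
Step 3 — f₀ = ω₀/(2π) = 111.3 Hz.

f₀ = 111.3 Hz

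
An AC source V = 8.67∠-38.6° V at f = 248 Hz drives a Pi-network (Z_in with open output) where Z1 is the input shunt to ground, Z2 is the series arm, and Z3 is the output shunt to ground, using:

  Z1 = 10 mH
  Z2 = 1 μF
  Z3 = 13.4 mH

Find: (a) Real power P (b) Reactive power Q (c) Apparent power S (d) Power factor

Step 1 — Angular frequency: ω = 2π·f = 2π·248 = 1558 rad/s.
Step 2 — Component impedances:
  Z1: Z = jωL = j·1558·0.01 = 0 + j15.58 Ω
  Z2: Z = 1/(jωC) = -j/(ω·C) = 0 - j641.8 Ω
  Z3: Z = jωL = j·1558·0.0134 = 0 + j20.88 Ω
Step 3 — With open output, the series arm Z2 and the output shunt Z3 appear in series to ground: Z2 + Z3 = 0 - j620.9 Ω.
Step 4 — Parallel with input shunt Z1: Z_in = Z1 || (Z2 + Z3) = 0 + j15.98 Ω = 15.98∠90.0° Ω.
Step 5 — Source phasor: V = 8.67∠-38.6° V = 6.776 - j5.409 V.
Step 6 — Current: I = V / Z = -0.3384 - j0.4239 A = 0.5424∠-128.6° A.
Step 7 — Complex power: S = V·I* = 0 + j4.703 VA.
Step 8 — Real power: P = Re(S) = 0 W.
Step 9 — Reactive power: Q = Im(S) = 4.703 VAR.
Step 10 — Apparent power: |S| = 4.703 VA.
Step 11 — Power factor: PF = P/|S| = 0 (lagging).

(a) P = 0 W  (b) Q = 4.703 VAR  (c) S = 4.703 VA  (d) PF = 0 (lagging)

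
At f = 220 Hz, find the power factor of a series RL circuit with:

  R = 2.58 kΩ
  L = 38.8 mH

Step 1 — Angular frequency: ω = 2π·f = 2π·220 = 1382 rad/s.
Step 2 — Component impedances:
  R: Z = R = 2580 Ω
  L: Z = jωL = j·1382·0.0388 = 0 + j53.63 Ω
Step 3 — Series combination: Z_total = R + L = 2580 + j53.63 Ω = 2581∠1.2° Ω.
Step 4 — Power factor: PF = cos(φ) = Re(Z)/|Z| = 2580/2580.6 = 0.9998.
Step 5 — Type: Im(Z) = 53.63 ⇒ lagging (phase φ = 1.2°).

PF = 0.9998 (lagging, φ = 1.2°)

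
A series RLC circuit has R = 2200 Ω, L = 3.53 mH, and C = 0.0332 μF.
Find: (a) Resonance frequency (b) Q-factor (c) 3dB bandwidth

Step 1 — Resonance condition Im(Z)=0 gives ω₀ = 1/√(LC).
Step 2 — ω₀ = 1/√(0.00353·3.32e-08) = 9.237e+04 rad/s.
Step 3 — f₀ = ω₀/(2π) = 1.47e+04 Hz.
Step 4 — Series Q: Q = ω₀L/R = 9.237e+04·0.00353/2200 = 0.1482.
Step 5 — 3dB bandwidth: Δω = ω₀/Q = 6.232e+05 rad/s; BW = Δω/(2π) = 9.919e+04 Hz.

(a) f₀ = 1.47e+04 Hz  (b) Q = 0.1482  (c) BW = 9.919e+04 Hz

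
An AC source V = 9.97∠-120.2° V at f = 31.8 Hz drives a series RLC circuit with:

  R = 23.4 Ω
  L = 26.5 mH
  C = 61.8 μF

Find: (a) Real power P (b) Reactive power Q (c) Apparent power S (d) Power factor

Step 1 — Angular frequency: ω = 2π·f = 2π·31.8 = 199.8 rad/s.
Step 2 — Component impedances:
  R: Z = R = 23.4 Ω
  L: Z = jωL = j·199.8·0.0265 = 0 + j5.295 Ω
  C: Z = 1/(jωC) = -j/(ω·C) = 0 - j80.98 Ω
Step 3 — Series combination: Z_total = R + L + C = 23.4 - j75.69 Ω = 79.22∠-72.8° Ω.
Step 4 — Source phasor: V = 9.97∠-120.2° V = -5.015 - j8.617 V.
Step 5 — Current: I = V / Z = 0.08521 - j0.0926 A = 0.1258∠-47.4° A.
Step 6 — Complex power: S = V·I* = 0.3706 - j1.199 VA.
Step 7 — Real power: P = Re(S) = 0.3706 W.
Step 8 — Reactive power: Q = Im(S) = -1.199 VAR.
Step 9 — Apparent power: |S| = 1.255 VA.
Step 10 — Power factor: PF = P/|S| = 0.2954 (leading).

(a) P = 0.3706 W  (b) Q = -1.199 VAR  (c) S = 1.255 VA  (d) PF = 0.2954 (leading)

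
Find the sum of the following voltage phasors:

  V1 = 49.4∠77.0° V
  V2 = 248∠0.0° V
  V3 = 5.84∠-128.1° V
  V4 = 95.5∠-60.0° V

Step 1 — Convert each phasor to rectangular form:
  V1 = 49.4·(cos(77.0°) + j·sin(77.0°)) = 11.11 + j48.13 V
  V2 = 248·(cos(0.0°) + j·sin(0.0°)) = 248 V
  V3 = 5.84·(cos(-128.1°) + j·sin(-128.1°)) = -3.603 - j4.596 V
  V4 = 95.5·(cos(-60.0°) + j·sin(-60.0°)) = 47.75 - j82.71 V
Step 2 — Sum components: V_total = 303.3 - j39.17 V.
Step 3 — Convert to polar: |V_total| = 305.8 V, ∠V_total = -7.4°.

V_total = 305.8∠-7.4° V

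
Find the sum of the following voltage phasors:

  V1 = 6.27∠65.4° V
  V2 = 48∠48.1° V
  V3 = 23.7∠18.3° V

Step 1 — Convert each phasor to rectangular form:
  V1 = 6.27·(cos(65.4°) + j·sin(65.4°)) = 2.61 + j5.701 V
  V2 = 48·(cos(48.1°) + j·sin(48.1°)) = 32.06 + j35.73 V
  V3 = 23.7·(cos(18.3°) + j·sin(18.3°)) = 22.5 + j7.442 V
Step 2 — Sum components: V_total = 57.17 + j48.87 V.
Step 3 — Convert to polar: |V_total| = 75.21 V, ∠V_total = 40.5°.

V_total = 75.21∠40.5° V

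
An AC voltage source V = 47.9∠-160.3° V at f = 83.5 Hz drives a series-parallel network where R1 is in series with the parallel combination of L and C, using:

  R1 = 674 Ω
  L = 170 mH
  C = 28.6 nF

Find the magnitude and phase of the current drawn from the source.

Step 1 — Angular frequency: ω = 2π·f = 2π·83.5 = 524.6 rad/s.
Step 2 — Component impedances:
  R1: Z = R = 674 Ω
  L: Z = jωL = j·524.6·0.17 = 0 + j89.19 Ω
  C: Z = 1/(jωC) = -j/(ω·C) = 0 - j6.665e+04 Ω
Step 3 — Parallel branch: L || C = 1/(1/L + 1/C) = 0 + j89.31 Ω.
Step 4 — Series with R1: Z_total = R1 + (L || C) = 674 + j89.31 Ω = 679.9∠7.5° Ω.
Step 5 — Source phasor: V = 47.9∠-160.3° V = -45.1 - j16.15 V.
Step 6 — Ohm's law: I = V / Z_total = (-45.1 - j16.15) / (674 + j89.31) = -0.06887 - j0.01483 A.
Step 7 — Convert to polar: |I| = 0.07045 A, ∠I = -167.8°.

I = 0.07045∠-167.8° A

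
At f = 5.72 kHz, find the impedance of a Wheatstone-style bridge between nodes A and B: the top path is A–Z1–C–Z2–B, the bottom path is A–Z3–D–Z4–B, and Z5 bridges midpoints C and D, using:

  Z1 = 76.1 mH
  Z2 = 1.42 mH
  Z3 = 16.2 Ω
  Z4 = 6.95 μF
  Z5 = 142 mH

Step 1 — Angular frequency: ω = 2π·f = 2π·5720 = 3.594e+04 rad/s.
Step 2 — Component impedances:
  Z1: Z = jωL = j·3.594e+04·0.0761 = 0 + j2735 Ω
  Z2: Z = jωL = j·3.594e+04·0.00142 = 0 + j51.03 Ω
  Z3: Z = R = 16.2 Ω
  Z4: Z = 1/(jωC) = -j/(ω·C) = 0 - j4.003 Ω
  Z5: Z = jωL = j·3.594e+04·0.142 = 0 + j5103 Ω
Step 3 — Bridge requires nodal analysis (the Z5 bridge couples midpoints C and D, so the two paths cannot be reduced to a simple series/parallel combination). Setting node B to ground and injecting 1 A at node A, the 3-node admittance system at A, C, D solves to V_A = Z_AB = 16.25 - j3.918 Ω = 16.71∠-13.6° Ω.

Z = 16.25 - j3.918 Ω = 16.71∠-13.6° Ω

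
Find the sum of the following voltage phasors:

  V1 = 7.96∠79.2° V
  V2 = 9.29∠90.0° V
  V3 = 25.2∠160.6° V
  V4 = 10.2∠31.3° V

Step 1 — Convert each phasor to rectangular form:
  V1 = 7.96·(cos(79.2°) + j·sin(79.2°)) = 1.492 + j7.819 V
  V2 = 9.29·(cos(90.0°) + j·sin(90.0°)) = 0 + j9.29 V
  V3 = 25.2·(cos(160.6°) + j·sin(160.6°)) = -23.77 + j8.37 V
  V4 = 10.2·(cos(31.3°) + j·sin(31.3°)) = 8.715 + j5.299 V
Step 2 — Sum components: V_total = -13.56 + j30.78 V.
Step 3 — Convert to polar: |V_total| = 33.63 V, ∠V_total = 113.8°.

V_total = 33.63∠113.8° V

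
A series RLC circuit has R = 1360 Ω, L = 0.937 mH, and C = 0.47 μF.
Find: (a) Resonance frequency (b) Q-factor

Step 1 — Resonance condition Im(Z)=0 gives ω₀ = 1/√(LC).
Step 2 — ω₀ = 1/√(0.000937·4.7e-07) = 4.765e+04 rad/s.
Step 3 — f₀ = ω₀/(2π) = 7584 Hz.
Step 4 — Series Q: Q = ω₀L/R = 4.765e+04·0.000937/1360 = 0.03283.

(a) f₀ = 7584 Hz  (b) Q = 0.03283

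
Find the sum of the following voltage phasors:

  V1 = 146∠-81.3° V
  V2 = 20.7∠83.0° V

Step 1 — Convert each phasor to rectangular form:
  V1 = 146·(cos(-81.3°) + j·sin(-81.3°)) = 22.08 - j144.3 V
  V2 = 20.7·(cos(83.0°) + j·sin(83.0°)) = 2.523 + j20.55 V
Step 2 — Sum components: V_total = 24.61 - j123.8 V.
Step 3 — Convert to polar: |V_total| = 126.2 V, ∠V_total = -78.8°.

V_total = 126.2∠-78.8° V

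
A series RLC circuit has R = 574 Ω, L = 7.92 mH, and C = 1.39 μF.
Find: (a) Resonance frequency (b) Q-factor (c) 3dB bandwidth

Step 1 — Resonance: ω₀ = 1/√(LC) = 1/√(0.00792·1.39e-06) = 9531 rad/s.
Step 2 — f₀ = ω₀/(2π) = 1517 Hz.
Step 3 — Series Q: Q = ω₀L/R = 9531·0.00792/574 = 0.1315.
Step 4 — Bandwidth: Δω = ω₀/Q = 7.247e+04 rad/s; BW = Δω/(2π) = 1.153e+04 Hz.

(a) f₀ = 1517 Hz  (b) Q = 0.1315  (c) BW = 1.153e+04 Hz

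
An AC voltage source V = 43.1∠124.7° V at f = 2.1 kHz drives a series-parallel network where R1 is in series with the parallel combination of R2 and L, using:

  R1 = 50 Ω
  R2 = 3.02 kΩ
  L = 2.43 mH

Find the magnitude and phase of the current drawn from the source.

Step 1 — Angular frequency: ω = 2π·f = 2π·2100 = 1.319e+04 rad/s.
Step 2 — Component impedances:
  R1: Z = R = 50 Ω
  R2: Z = R = 3020 Ω
  L: Z = jωL = j·1.319e+04·0.00243 = 0 + j32.06 Ω
Step 3 — Parallel branch: R2 || L = 1/(1/R2 + 1/L) = 0.3404 + j32.06 Ω.
Step 4 — Series with R1: Z_total = R1 + (R2 || L) = 50.34 + j32.06 Ω = 59.68∠32.5° Ω.
Step 5 — Source phasor: V = 43.1∠124.7° V = -24.54 + j35.43 V.
Step 6 — Ohm's law: I = V / Z_total = (-24.54 + j35.43) / (50.34 + j32.06) = -0.02783 + j0.7216 A.
Step 7 — Convert to polar: |I| = 0.7222 A, ∠I = 92.2°.

I = 0.7222∠92.2° A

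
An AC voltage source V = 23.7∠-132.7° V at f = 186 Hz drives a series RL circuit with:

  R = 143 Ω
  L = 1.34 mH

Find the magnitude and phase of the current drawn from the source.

Step 1 — Angular frequency: ω = 2π·f = 2π·186 = 1169 rad/s.
Step 2 — Component impedances:
  R: Z = R = 143 Ω
  L: Z = jωL = j·1169·0.00134 = 0 + j1.566 Ω
Step 3 — Series combination: Z_total = R + L = 143 + j1.566 Ω = 143∠0.6° Ω.
Step 4 — Source phasor: V = 23.7∠-132.7° V = -16.07 - j17.42 V.
Step 5 — Ohm's law: I = V / Z_total = (-16.07 - j17.42) / (143 + j1.566) = -0.1137 - j0.1206 A.
Step 6 — Convert to polar: |I| = 0.1657 A, ∠I = -133.3°.

I = 0.1657∠-133.3° A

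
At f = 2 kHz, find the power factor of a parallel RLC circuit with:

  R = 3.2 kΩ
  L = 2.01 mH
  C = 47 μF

Step 1 — Angular frequency: ω = 2π·f = 2π·2000 = 1.257e+04 rad/s.
Step 2 — Component impedances:
  R: Z = R = 3200 Ω
  L: Z = jωL = j·1.257e+04·0.00201 = 0 + j25.26 Ω
  C: Z = 1/(jωC) = -j/(ω·C) = 0 - j1.693 Ω
Step 3 — Parallel combination: 1/Z_total = 1/R + 1/L + 1/C; Z_total = 0.001029 - j1.815 Ω = 1.815∠-90.0° Ω.
Step 4 — Power factor: PF = cos(φ) = Re(Z)/|Z| = 0.0010292/1.8148 = 0.0005671.
Step 5 — Type: Im(Z) = -1.815 ⇒ leading (phase φ = -90.0°).

PF = 0.0005671 (leading, φ = -90.0°)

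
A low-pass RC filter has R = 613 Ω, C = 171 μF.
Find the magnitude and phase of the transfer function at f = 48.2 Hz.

Step 1 — Angular frequency: ω = 2π·48.2 = 302.8 rad/s.
Step 2 — Transfer function: H(jω) = 1/(1 + jωRC).
Step 3 — Denominator: 1 + jωRC = 1 + j·302.8·613·0.000171 = 1 + j31.75.
Step 4 — H = 0.0009913 - j0.03147.
Step 5 — Magnitude: |H| = 0.03148 (-30.0 dB); phase: φ = -88.2°.

|H| = 0.03148 (-30.0 dB), φ = -88.2°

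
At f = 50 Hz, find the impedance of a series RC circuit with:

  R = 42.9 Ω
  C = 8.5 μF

Step 1 — Angular frequency: ω = 2π·f = 2π·50 = 314.2 rad/s.
Step 2 — Component impedances:
  R: Z = R = 42.9 Ω
  C: Z = 1/(jωC) = -j/(ω·C) = 0 - j374.5 Ω
Step 3 — Series combination: Z_total = R + C = 42.9 - j374.5 Ω = 376.9∠-83.5° Ω.

Z = 42.9 - j374.5 Ω = 376.9∠-83.5° Ω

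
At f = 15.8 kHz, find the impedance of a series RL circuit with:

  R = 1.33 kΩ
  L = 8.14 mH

Step 1 — Angular frequency: ω = 2π·f = 2π·1.58e+04 = 9.927e+04 rad/s.
Step 2 — Component impedances:
  R: Z = R = 1330 Ω
  L: Z = jωL = j·9.927e+04·0.00814 = 0 + j808.1 Ω
Step 3 — Series combination: Z_total = R + L = 1330 + j808.1 Ω = 1556∠31.3° Ω.

Z = 1330 + j808.1 Ω = 1556∠31.3° Ω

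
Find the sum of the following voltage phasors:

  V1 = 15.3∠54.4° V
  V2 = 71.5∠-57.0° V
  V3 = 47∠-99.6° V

Step 1 — Convert each phasor to rectangular form:
  V1 = 15.3·(cos(54.4°) + j·sin(54.4°)) = 8.906 + j12.44 V
  V2 = 71.5·(cos(-57.0°) + j·sin(-57.0°)) = 38.94 - j59.96 V
  V3 = 47·(cos(-99.6°) + j·sin(-99.6°)) = -7.838 - j46.34 V
Step 2 — Sum components: V_total = 40.01 - j93.87 V.
Step 3 — Convert to polar: |V_total| = 102 V, ∠V_total = -66.9°.

V_total = 102∠-66.9° V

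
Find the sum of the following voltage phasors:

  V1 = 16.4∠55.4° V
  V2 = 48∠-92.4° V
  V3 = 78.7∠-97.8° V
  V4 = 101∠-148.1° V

Step 1 — Convert each phasor to rectangular form:
  V1 = 16.4·(cos(55.4°) + j·sin(55.4°)) = 9.313 + j13.5 V
  V2 = 48·(cos(-92.4°) + j·sin(-92.4°)) = -2.01 - j47.96 V
  V3 = 78.7·(cos(-97.8°) + j·sin(-97.8°)) = -10.68 - j77.97 V
  V4 = 101·(cos(-148.1°) + j·sin(-148.1°)) = -85.75 - j53.37 V
Step 2 — Sum components: V_total = -89.12 - j165.8 V.
Step 3 — Convert to polar: |V_total| = 188.2 V, ∠V_total = -118.3°.

V_total = 188.2∠-118.3° V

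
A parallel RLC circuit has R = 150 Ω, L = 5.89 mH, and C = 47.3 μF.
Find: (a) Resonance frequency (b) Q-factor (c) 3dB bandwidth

Step 1 — Resonance: ω₀ = 1/√(LC) = 1/√(0.00589·4.73e-05) = 1895 rad/s.
Step 2 — f₀ = ω₀/(2π) = 301.5 Hz.
Step 3 — Parallel Q: Q = R/(ω₀L) = 150/(1895·0.00589) = 13.44.
Step 4 — Bandwidth: Δω = ω₀/Q = 140.9 rad/s; BW = Δω/(2π) = 22.43 Hz.

(a) f₀ = 301.5 Hz  (b) Q = 13.44  (c) BW = 22.43 Hz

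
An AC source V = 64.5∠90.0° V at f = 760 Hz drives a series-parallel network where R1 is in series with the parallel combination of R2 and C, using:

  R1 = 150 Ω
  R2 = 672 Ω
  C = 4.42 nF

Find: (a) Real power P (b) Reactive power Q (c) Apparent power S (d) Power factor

Step 1 — Angular frequency: ω = 2π·f = 2π·760 = 4775 rad/s.
Step 2 — Component impedances:
  R1: Z = R = 150 Ω
  R2: Z = R = 672 Ω
  C: Z = 1/(jωC) = -j/(ω·C) = 0 - j4.738e+04 Ω
Step 3 — Parallel branch: R2 || C = 1/(1/R2 + 1/C) = 671.9 - j9.529 Ω.
Step 4 — Series with R1: Z_total = R1 + (R2 || C) = 821.9 - j9.529 Ω = 821.9∠-0.7° Ω.
Step 5 — Source phasor: V = 64.5∠90.0° V = 0 + j64.5 V.
Step 6 — Current: I = V / Z = -0.0009098 + j0.07847 A = 0.07847∠90.7° A.
Step 7 — Complex power: S = V·I* = 5.061 - j0.05869 VA.
Step 8 — Real power: P = Re(S) = 5.061 W.
Step 9 — Reactive power: Q = Im(S) = -0.05869 VAR.
Step 10 — Apparent power: |S| = 5.062 VA.
Step 11 — Power factor: PF = P/|S| = 0.9999 (leading).

(a) P = 5.061 W  (b) Q = -0.05869 VAR  (c) S = 5.062 VA  (d) PF = 0.9999 (leading)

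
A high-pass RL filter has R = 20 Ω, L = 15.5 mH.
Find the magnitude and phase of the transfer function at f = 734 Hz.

Step 1 — Angular frequency: ω = 2π·734 = 4612 rad/s.
Step 2 — Transfer function: H(jω) = jωL/(R + jωL).
Step 3 — Numerator jωL = j·71.48; denominator R + jωL = 20 + j71.48.
Step 4 — H = 0.9274 + j0.2595.
Step 5 — Magnitude: |H| = 0.963 (-0.3 dB); phase: φ = 15.6°.

|H| = 0.963 (-0.3 dB), φ = 15.6°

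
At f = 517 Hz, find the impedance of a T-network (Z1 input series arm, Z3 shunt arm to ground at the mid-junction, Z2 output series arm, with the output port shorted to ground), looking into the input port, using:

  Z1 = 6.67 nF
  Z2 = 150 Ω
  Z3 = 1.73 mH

Step 1 — Angular frequency: ω = 2π·f = 2π·517 = 3248 rad/s.
Step 2 — Component impedances:
  Z1: Z = 1/(jωC) = -j/(ω·C) = 0 - j4.615e+04 Ω
  Z2: Z = R = 150 Ω
  Z3: Z = jωL = j·3248·0.00173 = 0 + j5.62 Ω
Step 3 — With the output port shorted to ground, the output series arm Z2 runs from the junction to ground; the shunt arm Z3 also runs from the junction to ground. They appear in parallel: Z3 || Z2 = 0.2102 + j5.612 Ω.
Step 4 — Series with input arm Z1: Z_in = Z1 + (Z3 || Z2) = 0.2102 - j4.615e+04 Ω = 4.615e+04∠-90.0° Ω.

Z = 0.2102 - j4.615e+04 Ω = 4.615e+04∠-90.0° Ω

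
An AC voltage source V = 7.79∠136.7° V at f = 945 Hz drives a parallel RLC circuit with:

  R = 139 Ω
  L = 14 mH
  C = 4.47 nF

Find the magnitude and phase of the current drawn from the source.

Step 1 — Angular frequency: ω = 2π·f = 2π·945 = 5938 rad/s.
Step 2 — Component impedances:
  R: Z = R = 139 Ω
  L: Z = jωL = j·5938·0.014 = 0 + j83.13 Ω
  C: Z = 1/(jωC) = -j/(ω·C) = 0 - j3.768e+04 Ω
Step 3 — Parallel combination: 1/Z_total = 1/R + 1/L + 1/C; Z_total = 36.74 + j61.29 Ω = 71.46∠59.1° Ω.
Step 4 — Source phasor: V = 7.79∠136.7° V = -5.669 + j5.343 V.
Step 5 — Ohm's law: I = V / Z_total = (-5.669 + j5.343) / (36.74 + j61.29) = 0.02334 + j0.1065 A.
Step 6 — Convert to polar: |I| = 0.109 A, ∠I = 77.6°.

I = 0.109∠77.6° A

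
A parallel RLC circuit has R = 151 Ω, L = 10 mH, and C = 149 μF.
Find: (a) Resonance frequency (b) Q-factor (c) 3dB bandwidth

Step 1 — Resonance: ω₀ = 1/√(LC) = 1/√(0.01·0.000149) = 819.2 rad/s.
Step 2 — f₀ = ω₀/(2π) = 130.4 Hz.
Step 3 — Parallel Q: Q = R/(ω₀L) = 151/(819.2·0.01) = 18.43.
Step 4 — Bandwidth: Δω = ω₀/Q = 44.45 rad/s; BW = Δω/(2π) = 7.074 Hz.

(a) f₀ = 130.4 Hz  (b) Q = 18.43  (c) BW = 7.074 Hz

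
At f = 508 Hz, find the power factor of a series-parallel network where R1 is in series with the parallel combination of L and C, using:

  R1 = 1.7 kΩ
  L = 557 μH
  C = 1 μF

Step 1 — Angular frequency: ω = 2π·f = 2π·508 = 3192 rad/s.
Step 2 — Component impedances:
  R1: Z = R = 1700 Ω
  L: Z = jωL = j·3192·0.000557 = 0 + j1.778 Ω
  C: Z = 1/(jωC) = -j/(ω·C) = 0 - j313.3 Ω
Step 3 — Parallel branch: L || C = 1/(1/L + 1/C) = 0 + j1.788 Ω.
Step 4 — Series with R1: Z_total = R1 + (L || C) = 1700 + j1.788 Ω = 1700∠0.1° Ω.
Step 5 — Power factor: PF = cos(φ) = Re(Z)/|Z| = 1700/1700 = 1.
Step 6 — Type: Im(Z) = 1.788 ⇒ lagging (phase φ = 0.1°).

PF = 1 (lagging, φ = 0.1°)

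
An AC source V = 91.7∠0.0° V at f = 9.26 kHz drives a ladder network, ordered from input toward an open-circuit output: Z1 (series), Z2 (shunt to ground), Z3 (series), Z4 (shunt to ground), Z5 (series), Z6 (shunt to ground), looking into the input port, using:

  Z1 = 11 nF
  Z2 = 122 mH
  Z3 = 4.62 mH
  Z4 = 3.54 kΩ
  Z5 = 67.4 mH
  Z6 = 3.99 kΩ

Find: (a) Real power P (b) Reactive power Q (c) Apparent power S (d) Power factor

Step 1 — Angular frequency: ω = 2π·f = 2π·9260 = 5.818e+04 rad/s.
Step 2 — Component impedances:
  Z1: Z = 1/(jωC) = -j/(ω·C) = 0 - j1562 Ω
  Z2: Z = jωL = j·5.818e+04·0.122 = 0 + j7098 Ω
  Z3: Z = jωL = j·5.818e+04·0.00462 = 0 + j268.8 Ω
  Z4: Z = R = 3540 Ω
  Z5: Z = jωL = j·5.818e+04·0.0674 = 0 + j3921 Ω
  Z6: Z = R = 3990 Ω
Step 3 — Ladder network (open output): work backward from the far end, alternating series and parallel combinations. Z_in = 1611 - j277.6 Ω = 1635∠-9.8° Ω.
Step 4 — Source phasor: V = 91.7∠0.0° V = 91.7 V.
Step 5 — Current: I = V / Z = 0.05527 + j0.009522 A = 0.05609∠9.8° A.
Step 6 — Complex power: S = V·I* = 5.068 - j0.8732 VA.
Step 7 — Real power: P = Re(S) = 5.068 W.
Step 8 — Reactive power: Q = Im(S) = -0.8732 VAR.
Step 9 — Apparent power: |S| = 5.143 VA.
Step 10 — Power factor: PF = P/|S| = 0.9855 (leading).

(a) P = 5.068 W  (b) Q = -0.8732 VAR  (c) S = 5.143 VA  (d) PF = 0.9855 (leading)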